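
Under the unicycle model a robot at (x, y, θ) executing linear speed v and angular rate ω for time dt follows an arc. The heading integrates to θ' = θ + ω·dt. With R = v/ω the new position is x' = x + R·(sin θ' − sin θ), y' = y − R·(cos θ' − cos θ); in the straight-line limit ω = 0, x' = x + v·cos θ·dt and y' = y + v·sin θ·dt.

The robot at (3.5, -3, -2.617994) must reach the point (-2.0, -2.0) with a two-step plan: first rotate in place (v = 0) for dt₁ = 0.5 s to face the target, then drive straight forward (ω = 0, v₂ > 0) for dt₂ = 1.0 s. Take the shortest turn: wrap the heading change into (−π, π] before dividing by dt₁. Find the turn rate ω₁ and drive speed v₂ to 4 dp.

ω₁ = -1.4069, v₂ = 5.5902

heading to target = atan2(-2−-3, -2−3.5) = 2.9617
Δθ = wrap(2.9617 − -2.6180) = -0.7035; ω₁ = Δθ/dt₁ = -1.4069
distance = √((-2−3.5)² + (-2−-3)²) = 5.5902; v₂ = distance/dt₂ = 5.5902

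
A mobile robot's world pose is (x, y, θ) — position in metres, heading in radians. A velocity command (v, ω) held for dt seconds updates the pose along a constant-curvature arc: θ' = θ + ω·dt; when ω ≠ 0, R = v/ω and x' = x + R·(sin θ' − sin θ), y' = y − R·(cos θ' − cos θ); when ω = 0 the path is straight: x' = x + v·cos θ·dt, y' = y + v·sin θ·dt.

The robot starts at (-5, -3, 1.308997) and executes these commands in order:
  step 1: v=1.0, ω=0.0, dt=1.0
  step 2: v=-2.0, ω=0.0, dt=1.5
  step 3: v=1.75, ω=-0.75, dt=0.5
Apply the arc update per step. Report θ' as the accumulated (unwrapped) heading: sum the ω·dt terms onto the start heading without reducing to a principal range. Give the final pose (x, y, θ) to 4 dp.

step 1: θ'=1.3090 (straight) → pose (-4.7412, -2.0341, 1.3090)
step 2: θ'=1.3090 (straight) → pose (-5.5176, -4.9319, 1.3090)
step 3: θ'=0.9340 (R=-2.3333) → pose (-5.1398, -4.1483, 0.9340)

(-5.1398, -4.1483, 0.9340)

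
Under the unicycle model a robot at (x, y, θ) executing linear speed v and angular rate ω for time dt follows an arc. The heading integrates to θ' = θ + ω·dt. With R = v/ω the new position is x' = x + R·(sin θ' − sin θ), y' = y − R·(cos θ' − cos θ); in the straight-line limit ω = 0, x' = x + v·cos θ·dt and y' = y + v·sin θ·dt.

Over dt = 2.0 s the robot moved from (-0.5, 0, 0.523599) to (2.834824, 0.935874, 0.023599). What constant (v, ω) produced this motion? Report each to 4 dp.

Δθ = 0.023599 − 0.523599 = -0.500000
ω = Δθ/dt = -0.500000/2.0 = -0.2500
R = Δx/(sin θ' − sin θ) = -7.0000
v = R·ω = -7.0000·-0.2500 = 1.7500

v = 1.7500, ω = -0.2500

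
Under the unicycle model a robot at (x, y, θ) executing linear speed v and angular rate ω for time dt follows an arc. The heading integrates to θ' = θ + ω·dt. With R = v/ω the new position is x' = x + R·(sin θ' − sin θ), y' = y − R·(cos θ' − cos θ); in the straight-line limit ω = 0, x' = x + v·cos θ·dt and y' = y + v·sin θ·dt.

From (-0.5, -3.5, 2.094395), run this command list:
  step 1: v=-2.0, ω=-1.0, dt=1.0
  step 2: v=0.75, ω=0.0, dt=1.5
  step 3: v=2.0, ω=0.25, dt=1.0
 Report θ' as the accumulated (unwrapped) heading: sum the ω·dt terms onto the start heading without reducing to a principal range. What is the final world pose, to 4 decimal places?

(0.7478, -2.5445, 1.3444)

step 1: θ'=1.0944 (R=2.0000) → pose (-0.4547, -5.4172, 1.0944)
step 2: θ'=1.0944 (straight) → pose (0.0612, -4.4174, 1.0944)
step 3: θ'=1.3444 (R=8.0000) → pose (0.7478, -2.5445, 1.3444)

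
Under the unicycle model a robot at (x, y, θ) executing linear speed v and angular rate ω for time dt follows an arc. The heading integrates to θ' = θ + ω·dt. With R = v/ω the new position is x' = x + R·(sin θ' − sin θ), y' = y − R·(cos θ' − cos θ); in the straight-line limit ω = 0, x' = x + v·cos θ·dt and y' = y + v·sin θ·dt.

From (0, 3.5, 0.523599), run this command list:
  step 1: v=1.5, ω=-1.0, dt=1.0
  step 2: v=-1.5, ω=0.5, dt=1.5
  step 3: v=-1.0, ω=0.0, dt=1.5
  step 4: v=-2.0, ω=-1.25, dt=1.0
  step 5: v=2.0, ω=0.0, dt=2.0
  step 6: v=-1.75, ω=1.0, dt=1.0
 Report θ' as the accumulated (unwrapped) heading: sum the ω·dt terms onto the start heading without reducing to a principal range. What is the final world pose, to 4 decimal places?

step 1: θ'=-0.4764 (R=-1.5000) → pose (1.4379, 3.5339, -0.4764)
step 2: θ'=0.2736 (R=-3.0000) → pose (-0.7485, 3.7564, 0.2736)
step 3: θ'=0.2736 (straight) → pose (-2.1927, 3.3511, 0.2736)
step 4: θ'=-0.9764 (R=1.6000) → pose (-3.9506, 3.9956, -0.9764)
step 5: θ'=-0.9764 (straight) → pose (-1.7105, 0.6816, -0.9764)
step 6: θ'=0.0236 (R=-1.7500) → pose (-3.2017, 1.4511, 0.0236)

(-3.2017, 1.4511, 0.0236)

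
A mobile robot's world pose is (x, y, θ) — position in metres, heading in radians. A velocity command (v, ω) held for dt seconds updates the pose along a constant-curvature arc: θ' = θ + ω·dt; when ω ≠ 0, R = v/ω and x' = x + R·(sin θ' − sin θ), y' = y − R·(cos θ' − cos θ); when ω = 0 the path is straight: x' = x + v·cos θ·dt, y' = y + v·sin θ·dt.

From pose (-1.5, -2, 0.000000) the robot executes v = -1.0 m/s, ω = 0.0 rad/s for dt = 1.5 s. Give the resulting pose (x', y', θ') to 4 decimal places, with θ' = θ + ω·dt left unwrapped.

(-3.0000, -2.0000, 0.0000)

θ' = 0.0000 + 0.0·1.5 = 0.0000
ω = 0 → straight: x' = -1.5 + -1.0·cos(0.0000)·1.5 = -3.0000
y' = -2 + -1.0·sin(0.0000)·1.5 = -2.0000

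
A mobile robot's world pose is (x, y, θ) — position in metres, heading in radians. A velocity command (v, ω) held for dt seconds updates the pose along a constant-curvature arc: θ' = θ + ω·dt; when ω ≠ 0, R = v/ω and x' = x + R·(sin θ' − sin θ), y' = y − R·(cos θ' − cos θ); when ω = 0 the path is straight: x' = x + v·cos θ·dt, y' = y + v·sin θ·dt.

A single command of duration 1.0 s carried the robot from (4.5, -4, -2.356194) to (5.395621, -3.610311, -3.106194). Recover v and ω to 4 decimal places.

v = -1.0000, ω = -0.7500

Δθ = -3.106194 − -2.356194 = -0.750000
ω = Δθ/dt = -0.750000/1.0 = -0.7500
R = Δx/(sin θ' − sin θ) = 1.3333
v = R·ω = 1.3333·-0.7500 = -1.0000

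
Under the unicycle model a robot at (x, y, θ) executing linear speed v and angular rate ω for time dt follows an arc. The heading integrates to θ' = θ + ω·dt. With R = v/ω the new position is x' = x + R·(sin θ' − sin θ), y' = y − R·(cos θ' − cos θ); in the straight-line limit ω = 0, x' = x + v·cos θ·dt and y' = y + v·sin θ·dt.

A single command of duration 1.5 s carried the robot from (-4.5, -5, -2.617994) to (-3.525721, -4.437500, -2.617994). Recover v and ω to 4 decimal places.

v = -0.7500, ω = 0.0000

Δθ = -2.617994 − -2.617994 = 0.000000
ω = Δθ/dt = 0.000000/1.5 = 0.0000
ω = 0 → v = (Δx·cos θ + Δy·sin θ)/dt = -0.7500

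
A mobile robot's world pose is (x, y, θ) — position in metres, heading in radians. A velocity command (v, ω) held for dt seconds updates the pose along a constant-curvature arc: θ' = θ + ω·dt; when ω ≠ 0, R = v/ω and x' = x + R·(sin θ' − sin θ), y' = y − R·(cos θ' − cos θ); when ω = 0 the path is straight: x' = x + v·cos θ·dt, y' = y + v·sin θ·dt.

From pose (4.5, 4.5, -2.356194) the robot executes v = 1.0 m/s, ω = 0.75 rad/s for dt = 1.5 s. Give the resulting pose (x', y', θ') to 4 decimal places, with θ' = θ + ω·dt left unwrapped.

θ' = -2.3562 + 0.75·1.5 = -1.2312
R = v/ω = 1.0/0.75 = 1.3333
x' = 4.5 + 1.3333·(sin -1.2312 − sin -2.3562) = 4.1856
y' = 4.5 − 1.3333·(cos -1.2312 − cos -2.3562) = 3.1130

(4.1856, 3.1130, -1.2312)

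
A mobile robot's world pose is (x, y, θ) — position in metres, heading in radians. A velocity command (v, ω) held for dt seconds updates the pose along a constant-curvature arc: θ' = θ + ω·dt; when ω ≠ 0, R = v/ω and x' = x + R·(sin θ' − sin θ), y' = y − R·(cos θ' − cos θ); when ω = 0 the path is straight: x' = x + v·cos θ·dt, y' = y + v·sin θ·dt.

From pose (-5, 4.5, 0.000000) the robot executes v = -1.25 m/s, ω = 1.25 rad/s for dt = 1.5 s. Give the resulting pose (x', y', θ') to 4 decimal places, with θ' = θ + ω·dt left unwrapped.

θ' = 0.0000 + 1.25·1.5 = 1.8750
R = v/ω = -1.25/1.25 = -1.0000
x' = -5 + -1.0000·(sin 1.8750 − sin 0.0000) = -5.9541
y' = 4.5 − -1.0000·(cos 1.8750 − cos 0.0000) = 3.2005

(-5.9541, 3.2005, 1.8750)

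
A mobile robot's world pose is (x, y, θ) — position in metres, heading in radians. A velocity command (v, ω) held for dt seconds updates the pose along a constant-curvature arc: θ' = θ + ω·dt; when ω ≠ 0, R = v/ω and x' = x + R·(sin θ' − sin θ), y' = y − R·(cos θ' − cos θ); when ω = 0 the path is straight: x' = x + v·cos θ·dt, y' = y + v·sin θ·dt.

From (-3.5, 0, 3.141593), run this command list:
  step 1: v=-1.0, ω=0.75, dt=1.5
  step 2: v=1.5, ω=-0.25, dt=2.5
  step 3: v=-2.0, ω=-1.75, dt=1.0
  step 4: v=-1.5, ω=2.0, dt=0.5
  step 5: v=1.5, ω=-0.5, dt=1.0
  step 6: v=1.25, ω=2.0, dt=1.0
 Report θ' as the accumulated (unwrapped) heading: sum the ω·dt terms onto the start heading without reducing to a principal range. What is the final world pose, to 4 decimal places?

(-4.9972, -2.6013, 4.3916)

step 1: θ'=4.2666 (R=-1.3333) → pose (-2.2970, 0.7584, 4.2666)
step 2: θ'=3.6416 (R=-6.0000) → pose (-4.8340, -1.9200, 3.6416)
step 3: θ'=1.8916 (R=1.1429) → pose (-3.2016, -2.5626, 1.8916)
step 4: θ'=2.8916 (R=-0.7500) → pose (-2.6754, -3.0528, 2.8916)
step 5: θ'=2.3916 (R=-3.0000) → pose (-3.9781, -2.3411, 2.3916)
step 6: θ'=4.3916 (R=0.6250) → pose (-4.9972, -2.6013, 4.3916)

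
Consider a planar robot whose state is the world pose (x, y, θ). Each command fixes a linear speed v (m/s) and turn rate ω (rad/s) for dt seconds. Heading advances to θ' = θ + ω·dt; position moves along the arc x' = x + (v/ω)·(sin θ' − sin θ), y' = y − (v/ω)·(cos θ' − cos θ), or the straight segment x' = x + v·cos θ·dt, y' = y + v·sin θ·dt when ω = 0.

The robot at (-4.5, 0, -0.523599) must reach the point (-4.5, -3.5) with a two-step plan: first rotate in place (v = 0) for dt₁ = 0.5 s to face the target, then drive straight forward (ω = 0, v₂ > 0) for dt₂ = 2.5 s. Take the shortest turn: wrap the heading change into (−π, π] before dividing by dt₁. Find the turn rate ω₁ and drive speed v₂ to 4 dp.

ω₁ = -2.0944, v₂ = 1.4000

heading to target = atan2(-3.5−0, -4.5−-4.5) = -1.5708
Δθ = wrap(-1.5708 − -0.5236) = -1.0472; ω₁ = Δθ/dt₁ = -2.0944
distance = √((-4.5−-4.5)² + (-3.5−0)²) = 3.5000; v₂ = distance/dt₂ = 1.4000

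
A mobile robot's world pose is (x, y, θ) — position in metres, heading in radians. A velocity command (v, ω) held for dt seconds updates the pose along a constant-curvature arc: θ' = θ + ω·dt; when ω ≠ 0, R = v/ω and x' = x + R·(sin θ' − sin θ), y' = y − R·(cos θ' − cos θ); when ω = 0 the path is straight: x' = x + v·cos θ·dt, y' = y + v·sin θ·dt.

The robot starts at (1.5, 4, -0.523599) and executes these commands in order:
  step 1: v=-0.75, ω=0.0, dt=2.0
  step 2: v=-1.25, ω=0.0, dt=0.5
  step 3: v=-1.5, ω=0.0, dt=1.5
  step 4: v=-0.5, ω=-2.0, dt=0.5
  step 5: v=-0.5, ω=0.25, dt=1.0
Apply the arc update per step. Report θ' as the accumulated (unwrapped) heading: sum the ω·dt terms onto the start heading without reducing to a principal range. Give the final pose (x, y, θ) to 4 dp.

step 1: θ'=-0.5236 (straight) → pose (0.2010, 4.7500, -0.5236)
step 2: θ'=-0.5236 (straight) → pose (-0.3403, 5.0625, -0.5236)
step 3: θ'=-0.5236 (straight) → pose (-2.2889, 6.1875, -0.5236)
step 4: θ'=-1.5236 (R=0.2500) → pose (-2.4136, 6.3922, -1.5236)
step 5: θ'=-1.2736 (R=-2.0000) → pose (-2.4990, 6.8835, -1.2736)

(-2.4990, 6.8835, -1.2736)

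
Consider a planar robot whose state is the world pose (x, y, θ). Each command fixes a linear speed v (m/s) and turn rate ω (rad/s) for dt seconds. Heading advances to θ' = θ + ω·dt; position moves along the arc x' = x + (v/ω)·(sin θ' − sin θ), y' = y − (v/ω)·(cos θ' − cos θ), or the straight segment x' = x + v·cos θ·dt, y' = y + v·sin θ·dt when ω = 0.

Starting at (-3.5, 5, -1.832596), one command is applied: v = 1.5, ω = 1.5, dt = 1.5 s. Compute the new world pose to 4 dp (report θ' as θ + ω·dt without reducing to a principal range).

(-2.1287, 3.8270, 0.4174)

θ' = -1.8326 + 1.5·1.5 = 0.4174
R = v/ω = 1.5/1.5 = 1.0000
x' = -3.5 + 1.0000·(sin 0.4174 − sin -1.8326) = -2.1287
y' = 5 − 1.0000·(cos 0.4174 − cos -1.8326) = 3.8270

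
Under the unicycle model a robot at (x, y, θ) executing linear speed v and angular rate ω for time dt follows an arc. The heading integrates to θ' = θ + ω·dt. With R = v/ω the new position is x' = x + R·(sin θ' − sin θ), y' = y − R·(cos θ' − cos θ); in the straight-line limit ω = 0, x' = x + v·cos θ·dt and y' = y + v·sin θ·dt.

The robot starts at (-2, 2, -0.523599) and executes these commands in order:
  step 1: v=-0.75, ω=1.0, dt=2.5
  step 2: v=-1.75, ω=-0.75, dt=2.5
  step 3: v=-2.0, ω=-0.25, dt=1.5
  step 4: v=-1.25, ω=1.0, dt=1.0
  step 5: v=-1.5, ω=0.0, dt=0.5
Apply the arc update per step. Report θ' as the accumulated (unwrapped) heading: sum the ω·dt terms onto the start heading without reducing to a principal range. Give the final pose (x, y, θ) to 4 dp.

step 1: θ'=1.9764 (R=-0.7500) → pose (-3.0641, 1.0546, 1.9764)
step 2: θ'=0.1014 (R=2.3333) → pose (-4.9720, -2.1875, 0.1014)
step 3: θ'=-0.2736 (R=8.0000) → pose (-7.9434, -1.9310, -0.2736)
step 4: θ'=0.7264 (R=-1.2500) → pose (-9.1113, -2.2000, 0.7264)
step 5: θ'=0.7264 (straight) → pose (-9.6720, -2.6982, 0.7264)

(-9.6720, -2.6982, 0.7264)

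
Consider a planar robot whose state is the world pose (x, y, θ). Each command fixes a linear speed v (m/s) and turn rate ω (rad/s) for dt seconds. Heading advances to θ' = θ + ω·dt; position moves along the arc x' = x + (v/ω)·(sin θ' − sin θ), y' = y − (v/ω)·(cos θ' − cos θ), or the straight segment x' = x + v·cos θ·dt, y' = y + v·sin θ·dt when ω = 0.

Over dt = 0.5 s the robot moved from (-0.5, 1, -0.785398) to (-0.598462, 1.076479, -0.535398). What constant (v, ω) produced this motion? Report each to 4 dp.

v = -0.2500, ω = 0.5000

Δθ = -0.535398 − -0.785398 = 0.250000
ω = Δθ/dt = 0.250000/0.5 = 0.5000
R = Δx/(sin θ' − sin θ) = -0.5000
v = R·ω = -0.5000·0.5000 = -0.2500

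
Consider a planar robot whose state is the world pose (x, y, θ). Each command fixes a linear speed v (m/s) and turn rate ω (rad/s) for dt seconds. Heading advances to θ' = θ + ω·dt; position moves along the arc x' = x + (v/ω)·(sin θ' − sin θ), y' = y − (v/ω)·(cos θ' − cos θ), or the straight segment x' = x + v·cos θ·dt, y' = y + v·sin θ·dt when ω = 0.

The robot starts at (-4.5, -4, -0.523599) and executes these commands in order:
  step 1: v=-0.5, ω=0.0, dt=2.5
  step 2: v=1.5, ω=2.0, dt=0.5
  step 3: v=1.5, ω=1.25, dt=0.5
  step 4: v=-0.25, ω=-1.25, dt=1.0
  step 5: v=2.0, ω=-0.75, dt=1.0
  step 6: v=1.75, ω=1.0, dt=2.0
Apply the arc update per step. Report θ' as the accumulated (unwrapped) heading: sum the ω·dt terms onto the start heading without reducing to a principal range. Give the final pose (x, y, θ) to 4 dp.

(0.0701, -3.6543, 1.1014)

step 1: θ'=-0.5236 (straight) → pose (-5.5825, -3.3750, -0.5236)
step 2: θ'=0.4764 (R=0.7500) → pose (-4.8636, -3.3920, 0.4764)
step 3: θ'=1.1014 (R=1.2000) → pose (-4.3437, -2.8684, 1.1014)
step 4: θ'=-0.1486 (R=0.2000) → pose (-4.5517, -2.9757, -0.1486)
step 5: θ'=-0.8986 (R=-2.6667) → pose (-2.8599, -3.9525, -0.8986)
step 6: θ'=1.1014 (R=1.7500) → pose (0.0701, -3.6543, 1.1014)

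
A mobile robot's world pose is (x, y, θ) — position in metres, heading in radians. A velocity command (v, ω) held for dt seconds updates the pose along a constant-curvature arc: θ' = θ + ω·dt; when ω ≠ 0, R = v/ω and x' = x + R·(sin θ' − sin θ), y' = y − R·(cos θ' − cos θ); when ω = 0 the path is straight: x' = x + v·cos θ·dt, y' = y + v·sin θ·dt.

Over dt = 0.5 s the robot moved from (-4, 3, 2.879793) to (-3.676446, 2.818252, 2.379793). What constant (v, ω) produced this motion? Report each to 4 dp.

Δθ = 2.379793 − 2.879793 = -0.500000
ω = Δθ/dt = -0.500000/0.5 = -1.0000
R = Δx/(sin θ' − sin θ) = 0.7500
v = R·ω = 0.7500·-1.0000 = -0.7500

v = -0.7500, ω = -1.0000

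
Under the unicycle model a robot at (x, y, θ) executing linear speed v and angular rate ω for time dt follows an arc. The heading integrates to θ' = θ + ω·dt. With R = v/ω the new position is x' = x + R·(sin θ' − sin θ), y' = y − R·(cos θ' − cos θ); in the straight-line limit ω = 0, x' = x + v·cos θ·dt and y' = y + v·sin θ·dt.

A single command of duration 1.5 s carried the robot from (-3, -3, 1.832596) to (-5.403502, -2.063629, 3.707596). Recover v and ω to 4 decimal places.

Δθ = 3.707596 − 1.832596 = 1.875000
ω = Δθ/dt = 1.875000/1.5 = 1.2500
R = Δx/(sin θ' − sin θ) = 1.6000
v = R·ω = 1.6000·1.2500 = 2.0000

v = 2.0000, ω = 1.2500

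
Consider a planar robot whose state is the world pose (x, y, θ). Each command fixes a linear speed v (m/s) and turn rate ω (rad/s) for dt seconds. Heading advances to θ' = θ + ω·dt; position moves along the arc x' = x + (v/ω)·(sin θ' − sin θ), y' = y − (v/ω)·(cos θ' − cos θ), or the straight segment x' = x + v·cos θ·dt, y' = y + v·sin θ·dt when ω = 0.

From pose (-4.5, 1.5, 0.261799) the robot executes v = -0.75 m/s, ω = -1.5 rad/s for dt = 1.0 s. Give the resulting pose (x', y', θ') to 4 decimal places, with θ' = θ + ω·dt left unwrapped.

θ' = 0.2618 + -1.5·1.0 = -1.2382
R = v/ω = -0.75/-1.5 = 0.5000
x' = -4.5 + 0.5000·(sin -1.2382 − sin 0.2618) = -5.1020
y' = 1.5 − 0.5000·(cos -1.2382 − cos 0.2618) = 1.8197

(-5.1020, 1.8197, -1.2382)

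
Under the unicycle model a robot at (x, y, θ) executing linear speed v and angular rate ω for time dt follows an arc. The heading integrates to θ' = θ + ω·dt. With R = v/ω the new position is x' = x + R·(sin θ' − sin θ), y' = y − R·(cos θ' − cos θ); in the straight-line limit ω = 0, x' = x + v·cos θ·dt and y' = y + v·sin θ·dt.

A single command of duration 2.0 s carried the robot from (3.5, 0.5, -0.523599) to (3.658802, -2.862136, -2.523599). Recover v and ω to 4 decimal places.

v = 2.0000, ω = -1.0000

Δθ = -2.523599 − -0.523599 = -2.000000
ω = Δθ/dt = -2.000000/2.0 = -1.0000
R = −Δy/(cos θ' − cos θ) = -2.0000
v = R·ω = -2.0000·-1.0000 = 2.0000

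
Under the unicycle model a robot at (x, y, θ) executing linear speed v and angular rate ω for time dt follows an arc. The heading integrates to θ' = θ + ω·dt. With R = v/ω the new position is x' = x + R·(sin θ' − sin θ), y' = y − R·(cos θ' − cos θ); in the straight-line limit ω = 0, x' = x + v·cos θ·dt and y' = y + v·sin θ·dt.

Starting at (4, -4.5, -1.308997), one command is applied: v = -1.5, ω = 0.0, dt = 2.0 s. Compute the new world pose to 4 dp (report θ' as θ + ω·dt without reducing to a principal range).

θ' = -1.3090 + 0.0·2.0 = -1.3090
ω = 0 → straight: x' = 4 + -1.5·cos(-1.3090)·2.0 = 3.2235
y' = -4.5 + -1.5·sin(-1.3090)·2.0 = -1.6022

(3.2235, -1.6022, -1.3090)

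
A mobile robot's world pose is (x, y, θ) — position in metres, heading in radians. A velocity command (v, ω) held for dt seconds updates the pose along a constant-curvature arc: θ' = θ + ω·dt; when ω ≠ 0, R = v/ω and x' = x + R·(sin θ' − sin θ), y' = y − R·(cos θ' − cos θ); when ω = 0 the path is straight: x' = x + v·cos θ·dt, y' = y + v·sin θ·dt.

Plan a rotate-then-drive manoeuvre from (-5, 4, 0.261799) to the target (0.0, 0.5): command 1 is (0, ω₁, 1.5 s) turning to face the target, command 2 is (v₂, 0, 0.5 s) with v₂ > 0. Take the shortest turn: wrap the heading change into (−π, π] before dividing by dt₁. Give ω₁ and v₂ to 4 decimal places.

heading to target = atan2(0.5−4, 0−-5) = -0.6107
Δθ = wrap(-0.6107 − 0.2618) = -0.8725; ω₁ = Δθ/dt₁ = -0.5817
distance = √((0−-5)² + (0.5−4)²) = 6.1033; v₂ = distance/dt₂ = 12.2066

ω₁ = -0.5817, v₂ = 12.2066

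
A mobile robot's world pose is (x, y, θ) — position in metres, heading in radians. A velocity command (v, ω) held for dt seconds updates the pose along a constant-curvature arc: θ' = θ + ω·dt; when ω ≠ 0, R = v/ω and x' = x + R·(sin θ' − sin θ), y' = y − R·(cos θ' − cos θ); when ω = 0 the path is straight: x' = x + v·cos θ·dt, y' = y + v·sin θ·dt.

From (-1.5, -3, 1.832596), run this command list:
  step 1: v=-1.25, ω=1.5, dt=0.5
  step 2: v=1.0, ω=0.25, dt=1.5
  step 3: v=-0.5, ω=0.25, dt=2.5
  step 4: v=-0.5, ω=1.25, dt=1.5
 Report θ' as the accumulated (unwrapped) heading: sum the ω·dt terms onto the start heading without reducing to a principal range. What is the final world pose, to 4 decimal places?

(-1.1837, -2.1589, 5.4576)

step 1: θ'=2.5826 (R=-0.8333) → pose (-1.1370, -3.4908, 2.5826)
step 2: θ'=2.9576 (R=4.0000) → pose (-2.5265, -2.9495, 2.9576)
step 3: θ'=3.5826 (R=-2.0000) → pose (-1.3069, -2.7919, 3.5826)
step 4: θ'=5.4576 (R=-0.4000) → pose (-1.1837, -2.1589, 5.4576)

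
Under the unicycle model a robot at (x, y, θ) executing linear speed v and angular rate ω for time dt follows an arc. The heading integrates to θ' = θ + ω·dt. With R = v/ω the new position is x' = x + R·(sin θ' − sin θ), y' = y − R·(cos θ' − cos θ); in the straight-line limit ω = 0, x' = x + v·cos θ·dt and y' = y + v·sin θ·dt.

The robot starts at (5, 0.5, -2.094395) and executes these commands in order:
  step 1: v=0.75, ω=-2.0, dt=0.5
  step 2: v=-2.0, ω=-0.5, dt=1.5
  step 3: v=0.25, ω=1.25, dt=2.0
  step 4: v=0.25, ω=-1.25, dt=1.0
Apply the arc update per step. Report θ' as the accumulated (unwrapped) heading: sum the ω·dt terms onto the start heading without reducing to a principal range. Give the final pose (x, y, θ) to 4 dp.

(7.0521, -1.0437, -2.5944)

step 1: θ'=-3.0944 (R=-0.3750) → pose (4.6929, 0.3129, -3.0944)
step 2: θ'=-3.8444 (R=4.0000) → pose (7.4671, -0.6305, -3.8444)
step 3: θ'=-1.3444 (R=0.2000) → pose (7.1429, -0.8280, -1.3444)
step 4: θ'=-2.5944 (R=-0.2000) → pose (7.0521, -1.0437, -2.5944)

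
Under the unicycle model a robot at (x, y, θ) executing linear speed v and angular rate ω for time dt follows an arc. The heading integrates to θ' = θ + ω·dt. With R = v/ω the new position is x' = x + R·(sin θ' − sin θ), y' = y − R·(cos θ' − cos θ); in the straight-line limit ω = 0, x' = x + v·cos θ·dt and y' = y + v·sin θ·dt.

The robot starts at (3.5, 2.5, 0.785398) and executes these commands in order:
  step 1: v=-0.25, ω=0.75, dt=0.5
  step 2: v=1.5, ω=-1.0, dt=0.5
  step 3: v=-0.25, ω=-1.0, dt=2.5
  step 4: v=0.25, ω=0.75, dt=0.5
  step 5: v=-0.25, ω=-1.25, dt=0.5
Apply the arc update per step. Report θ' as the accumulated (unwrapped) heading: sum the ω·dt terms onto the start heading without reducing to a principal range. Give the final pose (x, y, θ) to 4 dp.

step 1: θ'=1.1604 (R=-0.3333) → pose (3.4300, 2.3973, 1.1604)
step 2: θ'=0.6604 (R=-1.5000) → pose (3.8853, 2.9834, 0.6604)
step 3: θ'=-1.8396 (R=0.2500) → pose (3.4910, 3.2473, -1.8396)
step 4: θ'=-1.4646 (R=0.3333) → pose (3.4809, 3.1234, -1.4646)
step 5: θ'=-2.0896 (R=0.2000) → pose (3.5061, 3.2438, -2.0896)

(3.5061, 3.2438, -2.0896)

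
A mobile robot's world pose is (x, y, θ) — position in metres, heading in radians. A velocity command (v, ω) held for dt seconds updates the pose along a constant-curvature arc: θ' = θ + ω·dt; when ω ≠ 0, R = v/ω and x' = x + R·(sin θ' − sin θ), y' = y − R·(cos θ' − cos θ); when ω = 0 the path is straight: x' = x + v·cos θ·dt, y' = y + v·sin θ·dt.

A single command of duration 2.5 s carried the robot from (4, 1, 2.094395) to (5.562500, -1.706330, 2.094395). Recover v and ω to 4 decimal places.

v = -1.2500, ω = 0.0000

Δθ = 2.094395 − 2.094395 = 0.000000
ω = Δθ/dt = 0.000000/2.5 = 0.0000
ω = 0 → v = (Δx·cos θ + Δy·sin θ)/dt = -1.2500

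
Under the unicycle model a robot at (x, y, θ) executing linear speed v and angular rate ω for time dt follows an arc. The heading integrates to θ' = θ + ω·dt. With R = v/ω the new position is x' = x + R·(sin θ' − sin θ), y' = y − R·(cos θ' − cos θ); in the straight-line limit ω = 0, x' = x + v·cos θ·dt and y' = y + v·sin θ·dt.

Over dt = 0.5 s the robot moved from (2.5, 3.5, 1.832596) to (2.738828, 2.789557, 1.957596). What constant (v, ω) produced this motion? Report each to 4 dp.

Δθ = 1.957596 − 1.832596 = 0.125000
ω = Δθ/dt = 0.125000/0.5 = 0.2500
R = −Δy/(cos θ' − cos θ) = -6.0000
v = R·ω = -6.0000·0.2500 = -1.5000

v = -1.5000, ω = 0.2500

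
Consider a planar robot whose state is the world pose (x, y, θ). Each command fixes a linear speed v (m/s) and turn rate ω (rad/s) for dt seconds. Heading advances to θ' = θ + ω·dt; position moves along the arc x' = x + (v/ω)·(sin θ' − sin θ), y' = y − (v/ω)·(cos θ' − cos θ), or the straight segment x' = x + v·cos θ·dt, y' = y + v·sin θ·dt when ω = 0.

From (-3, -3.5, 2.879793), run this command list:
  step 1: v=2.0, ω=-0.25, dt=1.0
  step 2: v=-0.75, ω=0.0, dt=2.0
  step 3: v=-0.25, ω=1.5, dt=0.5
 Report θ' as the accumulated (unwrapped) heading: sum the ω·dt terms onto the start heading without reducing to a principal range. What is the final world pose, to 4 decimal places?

(-3.4187, -3.4988, 3.3798)

step 1: θ'=2.6298 (R=-8.0000) → pose (-4.8474, -2.7475, 2.6298)
step 2: θ'=2.6298 (straight) → pose (-3.5396, -3.4821, 2.6298)
step 3: θ'=3.3798 (R=-0.1667) → pose (-3.4187, -3.4988, 3.3798)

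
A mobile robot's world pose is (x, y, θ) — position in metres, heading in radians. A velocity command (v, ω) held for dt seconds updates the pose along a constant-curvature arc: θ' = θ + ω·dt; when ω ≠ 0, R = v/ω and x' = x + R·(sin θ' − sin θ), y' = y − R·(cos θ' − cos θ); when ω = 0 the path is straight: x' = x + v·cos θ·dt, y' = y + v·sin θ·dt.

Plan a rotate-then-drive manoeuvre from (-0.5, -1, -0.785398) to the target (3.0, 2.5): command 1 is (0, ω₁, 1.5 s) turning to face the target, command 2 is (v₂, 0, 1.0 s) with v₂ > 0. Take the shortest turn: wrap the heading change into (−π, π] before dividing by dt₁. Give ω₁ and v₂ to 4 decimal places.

heading to target = atan2(2.5−-1, 3−-0.5) = 0.7854
Δθ = wrap(0.7854 − -0.7854) = 1.5708; ω₁ = Δθ/dt₁ = 1.0472
distance = √((3−-0.5)² + (2.5−-1)²) = 4.9497; v₂ = distance/dt₂ = 4.9497

ω₁ = 1.0472, v₂ = 4.9497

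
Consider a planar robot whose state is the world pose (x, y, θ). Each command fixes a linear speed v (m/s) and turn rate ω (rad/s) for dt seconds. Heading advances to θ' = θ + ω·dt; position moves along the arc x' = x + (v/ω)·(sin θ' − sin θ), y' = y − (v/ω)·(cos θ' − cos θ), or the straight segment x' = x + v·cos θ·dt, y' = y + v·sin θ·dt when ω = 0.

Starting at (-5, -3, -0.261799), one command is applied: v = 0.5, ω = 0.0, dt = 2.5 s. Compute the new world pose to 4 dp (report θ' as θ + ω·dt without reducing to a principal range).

θ' = -0.2618 + 0.0·2.5 = -0.2618
ω = 0 → straight: x' = -5 + 0.5·cos(-0.2618)·2.5 = -3.7926
y' = -3 + 0.5·sin(-0.2618)·2.5 = -3.3235

(-3.7926, -3.3235, -0.2618)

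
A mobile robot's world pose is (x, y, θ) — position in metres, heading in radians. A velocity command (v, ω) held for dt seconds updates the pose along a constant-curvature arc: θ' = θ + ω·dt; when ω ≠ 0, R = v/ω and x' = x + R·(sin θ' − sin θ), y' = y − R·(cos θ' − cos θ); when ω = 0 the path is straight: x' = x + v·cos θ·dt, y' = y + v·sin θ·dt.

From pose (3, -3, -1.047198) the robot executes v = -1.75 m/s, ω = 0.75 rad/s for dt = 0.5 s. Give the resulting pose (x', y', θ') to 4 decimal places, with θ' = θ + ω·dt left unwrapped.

(2.4323, -2.3409, -0.6722)

θ' = -1.0472 + 0.75·0.5 = -0.6722
R = v/ω = -1.75/0.75 = -2.3333
x' = 3 + -2.3333·(sin -0.6722 − sin -1.0472) = 2.4323
y' = -3 − -2.3333·(cos -0.6722 − cos -1.0472) = -2.3409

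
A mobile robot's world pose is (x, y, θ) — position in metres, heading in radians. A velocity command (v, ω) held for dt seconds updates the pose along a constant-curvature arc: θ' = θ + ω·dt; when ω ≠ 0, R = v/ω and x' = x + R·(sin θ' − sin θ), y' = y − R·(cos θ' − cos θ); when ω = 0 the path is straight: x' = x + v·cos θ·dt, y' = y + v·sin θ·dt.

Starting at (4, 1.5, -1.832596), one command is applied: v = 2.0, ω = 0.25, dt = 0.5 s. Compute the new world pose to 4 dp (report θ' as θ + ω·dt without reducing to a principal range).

θ' = -1.8326 + 0.25·0.5 = -1.7076
R = v/ω = 2.0/0.25 = 8.0000
x' = 4 + 8.0000·(sin -1.7076 − sin -1.8326) = 3.8021
y' = 1.5 − 8.0000·(cos -1.7076 − cos -1.8326) = 0.5204

(3.8021, 0.5204, -1.7076)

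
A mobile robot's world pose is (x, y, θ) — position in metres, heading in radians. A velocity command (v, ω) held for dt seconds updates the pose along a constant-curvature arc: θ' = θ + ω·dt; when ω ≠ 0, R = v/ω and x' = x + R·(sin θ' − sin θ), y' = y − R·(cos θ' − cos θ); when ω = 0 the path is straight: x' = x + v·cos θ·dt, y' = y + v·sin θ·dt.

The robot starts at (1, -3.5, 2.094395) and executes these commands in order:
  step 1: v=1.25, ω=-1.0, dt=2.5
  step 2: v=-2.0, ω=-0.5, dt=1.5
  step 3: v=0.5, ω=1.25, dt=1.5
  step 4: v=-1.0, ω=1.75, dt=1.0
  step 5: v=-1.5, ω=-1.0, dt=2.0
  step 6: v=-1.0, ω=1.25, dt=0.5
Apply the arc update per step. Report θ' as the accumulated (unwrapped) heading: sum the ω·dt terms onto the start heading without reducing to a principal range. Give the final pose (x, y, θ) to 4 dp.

(0.5396, -3.5390, 1.0944)

step 1: θ'=-0.4056 (R=-1.2500) → pose (2.5758, -1.7264, -0.4056)
step 2: θ'=-1.1556 (R=4.0000) → pose (0.4939, 0.3356, -1.1556)
step 3: θ'=0.7194 (R=0.4000) → pose (1.1235, 0.1960, 0.7194)
step 4: θ'=2.4694 (R=-0.5714) → pose (1.1442, -0.6809, 2.4694)
step 5: θ'=0.4694 (R=1.5000) → pose (0.8886, -3.1924, 0.4694)
step 6: θ'=1.0944 (R=-0.8000) → pose (0.5396, -3.5390, 1.0944)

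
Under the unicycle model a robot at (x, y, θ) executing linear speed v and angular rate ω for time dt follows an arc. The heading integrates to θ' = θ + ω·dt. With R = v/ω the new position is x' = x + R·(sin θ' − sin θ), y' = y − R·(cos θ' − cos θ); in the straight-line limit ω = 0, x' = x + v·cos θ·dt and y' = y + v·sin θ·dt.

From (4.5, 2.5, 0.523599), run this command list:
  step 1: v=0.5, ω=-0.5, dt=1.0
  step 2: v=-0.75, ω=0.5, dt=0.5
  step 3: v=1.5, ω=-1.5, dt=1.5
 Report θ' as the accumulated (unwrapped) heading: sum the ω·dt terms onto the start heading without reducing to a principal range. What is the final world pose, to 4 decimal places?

(5.7956, 1.2209, -1.9764)

step 1: θ'=0.0236 (R=-1.0000) → pose (4.9764, 2.6337, 0.0236)
step 2: θ'=0.2736 (R=-1.5000) → pose (4.6065, 2.5783, 0.2736)
step 3: θ'=-1.9764 (R=-1.0000) → pose (5.7956, 1.2209, -1.9764)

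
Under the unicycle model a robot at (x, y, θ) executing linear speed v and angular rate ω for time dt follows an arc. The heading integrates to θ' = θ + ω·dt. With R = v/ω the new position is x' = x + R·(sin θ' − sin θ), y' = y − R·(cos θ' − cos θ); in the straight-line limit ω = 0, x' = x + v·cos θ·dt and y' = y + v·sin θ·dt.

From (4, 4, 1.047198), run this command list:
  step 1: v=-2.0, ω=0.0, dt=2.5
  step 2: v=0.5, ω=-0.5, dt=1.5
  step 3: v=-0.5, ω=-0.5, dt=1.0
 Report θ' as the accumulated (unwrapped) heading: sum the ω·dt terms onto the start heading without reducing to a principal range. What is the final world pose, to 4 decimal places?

(1.5789, 0.1027, -0.2028)

step 1: θ'=1.0472 (straight) → pose (1.5000, -0.3301, 1.0472)
step 2: θ'=0.2972 (R=-1.0000) → pose (2.0732, 0.1260, 0.2972)
step 3: θ'=-0.2028 (R=1.0000) → pose (1.5789, 0.1027, -0.2028)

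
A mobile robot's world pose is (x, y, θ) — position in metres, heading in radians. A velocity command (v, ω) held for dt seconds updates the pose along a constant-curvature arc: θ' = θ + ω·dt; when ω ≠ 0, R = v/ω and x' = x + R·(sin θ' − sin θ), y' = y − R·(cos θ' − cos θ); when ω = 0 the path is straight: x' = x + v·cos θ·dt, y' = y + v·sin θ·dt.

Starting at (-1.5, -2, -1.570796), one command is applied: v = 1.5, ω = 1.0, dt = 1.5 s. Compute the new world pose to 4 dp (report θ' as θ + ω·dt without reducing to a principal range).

(-0.1061, -3.4962, -0.0708)

θ' = -1.5708 + 1.0·1.5 = -0.0708
R = v/ω = 1.5/1.0 = 1.5000
x' = -1.5 + 1.5000·(sin -0.0708 − sin -1.5708) = -0.1061
y' = -2 − 1.5000·(cos -0.0708 − cos -1.5708) = -3.4962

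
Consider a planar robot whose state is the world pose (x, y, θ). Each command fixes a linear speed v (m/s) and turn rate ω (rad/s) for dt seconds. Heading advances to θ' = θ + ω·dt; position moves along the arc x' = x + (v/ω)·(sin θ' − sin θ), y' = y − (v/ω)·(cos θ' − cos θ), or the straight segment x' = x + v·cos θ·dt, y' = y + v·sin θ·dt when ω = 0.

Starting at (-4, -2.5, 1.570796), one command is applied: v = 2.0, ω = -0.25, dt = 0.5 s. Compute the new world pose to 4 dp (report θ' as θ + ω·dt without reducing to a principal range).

(-3.9376, -1.5026, 1.4458)

θ' = 1.5708 + -0.25·0.5 = 1.4458
R = v/ω = 2.0/-0.25 = -8.0000
x' = -4 + -8.0000·(sin 1.4458 − sin 1.5708) = -3.9376
y' = -2.5 − -8.0000·(cos 1.4458 − cos 1.5708) = -1.5026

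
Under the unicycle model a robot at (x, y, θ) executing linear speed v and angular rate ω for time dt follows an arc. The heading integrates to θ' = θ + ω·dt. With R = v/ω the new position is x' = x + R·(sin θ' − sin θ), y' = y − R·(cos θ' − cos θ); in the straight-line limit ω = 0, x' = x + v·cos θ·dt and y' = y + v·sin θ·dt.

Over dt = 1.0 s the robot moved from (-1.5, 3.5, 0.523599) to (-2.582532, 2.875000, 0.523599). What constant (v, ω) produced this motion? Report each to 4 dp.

v = -1.2500, ω = 0.0000

Δθ = 0.523599 − 0.523599 = 0.000000
ω = Δθ/dt = 0.000000/1.0 = 0.0000
ω = 0 → v = (Δx·cos θ + Δy·sin θ)/dt = -1.2500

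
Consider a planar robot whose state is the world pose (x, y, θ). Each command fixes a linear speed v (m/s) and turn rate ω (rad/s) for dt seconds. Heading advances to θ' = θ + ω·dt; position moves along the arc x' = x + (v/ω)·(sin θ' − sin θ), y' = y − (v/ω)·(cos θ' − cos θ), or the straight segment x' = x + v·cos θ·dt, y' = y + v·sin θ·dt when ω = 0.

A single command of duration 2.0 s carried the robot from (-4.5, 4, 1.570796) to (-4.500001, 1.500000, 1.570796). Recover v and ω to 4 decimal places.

v = -1.2500, ω = 0.0000

Δθ = 1.570796 − 1.570796 = 0.000000
ω = Δθ/dt = 0.000000/2.0 = 0.0000
ω = 0 → v = (Δx·cos θ + Δy·sin θ)/dt = -1.2500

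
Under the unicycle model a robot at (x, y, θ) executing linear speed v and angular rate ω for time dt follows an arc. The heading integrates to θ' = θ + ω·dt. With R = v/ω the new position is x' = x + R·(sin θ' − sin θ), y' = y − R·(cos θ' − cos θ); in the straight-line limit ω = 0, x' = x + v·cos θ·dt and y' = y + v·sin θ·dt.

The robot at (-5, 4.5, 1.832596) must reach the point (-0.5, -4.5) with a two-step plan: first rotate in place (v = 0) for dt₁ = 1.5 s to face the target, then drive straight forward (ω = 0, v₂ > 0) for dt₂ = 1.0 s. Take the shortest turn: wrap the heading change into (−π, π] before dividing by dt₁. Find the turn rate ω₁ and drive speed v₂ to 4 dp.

ω₁ = -1.9598, v₂ = 10.0623

heading to target = atan2(-4.5−4.5, -0.5−-5) = -1.1071
Δθ = wrap(-1.1071 − 1.8326) = -2.9397; ω₁ = Δθ/dt₁ = -1.9598
distance = √((-0.5−-5)² + (-4.5−4.5)²) = 10.0623; v₂ = distance/dt₂ = 10.0623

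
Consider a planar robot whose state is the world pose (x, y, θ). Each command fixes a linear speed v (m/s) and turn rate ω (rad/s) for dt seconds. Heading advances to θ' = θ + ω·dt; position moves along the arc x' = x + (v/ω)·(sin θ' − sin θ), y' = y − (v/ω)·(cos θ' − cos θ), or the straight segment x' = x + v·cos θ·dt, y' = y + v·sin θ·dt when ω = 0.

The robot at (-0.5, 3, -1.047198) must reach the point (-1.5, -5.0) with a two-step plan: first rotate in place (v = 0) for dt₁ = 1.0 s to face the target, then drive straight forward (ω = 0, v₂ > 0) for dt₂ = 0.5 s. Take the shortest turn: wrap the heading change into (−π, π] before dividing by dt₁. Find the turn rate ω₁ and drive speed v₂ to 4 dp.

heading to target = atan2(-5−3, -1.5−-0.5) = -1.6952
Δθ = wrap(-1.6952 − -1.0472) = -0.6480; ω₁ = Δθ/dt₁ = -0.6480
distance = √((-1.5−-0.5)² + (-5−3)²) = 8.0623; v₂ = distance/dt₂ = 16.1245

ω₁ = -0.6480, v₂ = 16.1245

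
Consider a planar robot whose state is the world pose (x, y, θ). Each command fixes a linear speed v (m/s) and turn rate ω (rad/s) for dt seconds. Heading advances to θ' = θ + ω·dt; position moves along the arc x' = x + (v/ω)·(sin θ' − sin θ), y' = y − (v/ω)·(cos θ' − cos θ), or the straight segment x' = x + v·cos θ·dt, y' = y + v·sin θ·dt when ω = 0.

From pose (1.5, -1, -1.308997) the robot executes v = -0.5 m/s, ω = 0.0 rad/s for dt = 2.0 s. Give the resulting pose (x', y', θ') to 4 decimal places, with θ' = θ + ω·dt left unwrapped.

θ' = -1.3090 + 0.0·2.0 = -1.3090
ω = 0 → straight: x' = 1.5 + -0.5·cos(-1.3090)·2.0 = 1.2412
y' = -1 + -0.5·sin(-1.3090)·2.0 = -0.0341

(1.2412, -0.0341, -1.3090)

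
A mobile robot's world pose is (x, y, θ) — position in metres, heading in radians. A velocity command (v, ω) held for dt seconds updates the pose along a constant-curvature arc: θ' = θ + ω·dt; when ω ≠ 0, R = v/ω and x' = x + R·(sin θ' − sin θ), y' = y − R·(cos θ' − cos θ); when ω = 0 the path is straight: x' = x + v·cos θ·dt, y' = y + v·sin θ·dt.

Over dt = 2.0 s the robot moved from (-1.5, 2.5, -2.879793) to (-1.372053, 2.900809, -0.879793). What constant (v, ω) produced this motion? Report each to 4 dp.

v = -0.2500, ω = 1.0000

Δθ = -0.879793 − -2.879793 = 2.000000
ω = Δθ/dt = 2.000000/2.0 = 1.0000
R = −Δy/(cos θ' − cos θ) = -0.2500
v = R·ω = -0.2500·1.0000 = -0.2500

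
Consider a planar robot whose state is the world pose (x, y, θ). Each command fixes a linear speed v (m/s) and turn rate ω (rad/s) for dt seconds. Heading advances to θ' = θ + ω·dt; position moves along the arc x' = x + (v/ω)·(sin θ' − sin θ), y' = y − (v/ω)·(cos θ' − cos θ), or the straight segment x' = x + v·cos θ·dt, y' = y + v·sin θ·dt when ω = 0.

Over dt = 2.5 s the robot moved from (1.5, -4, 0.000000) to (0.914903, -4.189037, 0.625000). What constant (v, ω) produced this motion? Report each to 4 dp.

Δθ = 0.625000 − 0.000000 = 0.625000
ω = Δθ/dt = 0.625000/2.5 = 0.2500
R = Δx/(sin θ' − sin θ) = -1.0000
v = R·ω = -1.0000·0.2500 = -0.2500

v = -0.2500, ω = 0.2500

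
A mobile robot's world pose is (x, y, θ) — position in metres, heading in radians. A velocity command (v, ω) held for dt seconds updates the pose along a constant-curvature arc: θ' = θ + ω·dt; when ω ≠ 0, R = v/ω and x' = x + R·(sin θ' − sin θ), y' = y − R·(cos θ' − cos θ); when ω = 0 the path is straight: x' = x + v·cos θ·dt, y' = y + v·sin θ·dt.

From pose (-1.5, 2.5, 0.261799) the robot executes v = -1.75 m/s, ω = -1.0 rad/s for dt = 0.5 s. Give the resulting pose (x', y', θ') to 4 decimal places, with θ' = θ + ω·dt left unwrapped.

θ' = 0.2618 + -1.0·0.5 = -0.2382
R = v/ω = -1.75/-1.0 = 1.7500
x' = -1.5 + 1.7500·(sin -0.2382 − sin 0.2618) = -2.3659
y' = 2.5 − 1.7500·(cos -0.2382 − cos 0.2618) = 2.4898

(-2.3659, 2.4898, -0.2382)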